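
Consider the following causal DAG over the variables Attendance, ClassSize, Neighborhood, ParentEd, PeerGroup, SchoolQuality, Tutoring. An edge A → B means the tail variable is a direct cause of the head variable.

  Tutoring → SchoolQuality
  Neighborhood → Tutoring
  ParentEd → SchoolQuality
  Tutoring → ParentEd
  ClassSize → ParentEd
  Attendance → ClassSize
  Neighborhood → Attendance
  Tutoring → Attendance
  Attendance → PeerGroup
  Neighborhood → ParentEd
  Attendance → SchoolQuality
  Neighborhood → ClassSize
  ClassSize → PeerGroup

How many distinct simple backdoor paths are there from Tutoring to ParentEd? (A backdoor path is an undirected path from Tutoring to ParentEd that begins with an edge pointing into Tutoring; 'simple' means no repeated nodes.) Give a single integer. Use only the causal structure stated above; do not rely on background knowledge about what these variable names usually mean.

7

A backdoor path from Tutoring to ParentEd is any simple undirected path whose first edge points into Tutoring (i.e. leaves Tutoring via a parent).
Parents of Tutoring: {Neighborhood}.
Enumerating:
  P1: Tutoring <- Neighborhood -> Attendance -> ClassSize -> ParentEd
  P2: Tutoring <- Neighborhood -> Attendance -> SchoolQuality <- ParentEd
  P3: Tutoring <- Neighborhood -> Attendance -> PeerGroup <- ClassSize -> ParentEd
  P4: Tutoring <- Neighborhood -> ClassSize <- Attendance -> SchoolQuality <- ParentEd
  P5: Tutoring <- Neighborhood -> ClassSize -> ParentEd
  P6: Tutoring <- Neighborhood -> ClassSize -> PeerGroup <- Attendance -> SchoolQuality <- ParentEd
  P7: Tutoring <- Neighborhood -> ParentEd
That exhausts the simple backdoor paths. Count: 7.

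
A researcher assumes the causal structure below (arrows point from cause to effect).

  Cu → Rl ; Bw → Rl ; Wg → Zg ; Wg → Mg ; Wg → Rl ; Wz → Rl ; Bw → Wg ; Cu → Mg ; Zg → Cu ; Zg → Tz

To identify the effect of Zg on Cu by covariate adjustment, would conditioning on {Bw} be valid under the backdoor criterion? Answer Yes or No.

Yes

Backdoor paths from Zg to Cu (paths whose first edge points into Zg):
  P1: Zg <- Wg <- Bw -> Rl <- Cu
  P2: Zg <- Wg -> Mg <- Cu
  P3: Zg <- Wg -> Rl <- Cu
Condition 1 (no descendant of Zg in the set): holds — descendants of Zg are {Cu, Mg, Rl, Tz}; none are in {Bw}.
Condition 2 (every backdoor path blocked by {Bw}):
  P1: blocked at fork node Bw ∈ conditioning set.
  P2: blocked at collider Mg (neither it nor any descendant is in the conditioning set).
  P3: blocked at collider Rl (neither it nor any descendant is in the conditioning set).
{Bw} satisfies the backdoor criterion.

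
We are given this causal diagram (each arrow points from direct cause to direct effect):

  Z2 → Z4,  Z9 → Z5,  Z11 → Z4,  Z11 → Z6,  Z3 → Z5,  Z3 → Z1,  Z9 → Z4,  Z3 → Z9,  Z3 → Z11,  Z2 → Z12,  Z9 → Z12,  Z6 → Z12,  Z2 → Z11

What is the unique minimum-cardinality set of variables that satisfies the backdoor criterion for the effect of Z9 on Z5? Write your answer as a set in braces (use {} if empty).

Variables eligible for adjustment (non-descendants of Z9, excluding Z9 and Z5): {Z1, Z11, Z2, Z3, Z6}.
Backdoor paths from Z9 to Z5:
  P1: Z9 <- Z3 -> Z5
The empty set is not sufficient: P1 (Z9 <- Z3 -> Z5) has no collider blocking it and no conditioned non-collider, so it is open.
Try {Z3}:
  P1: blocked at fork node Z3 ∈ conditioning set.
{Z3} contains no descendant of Z9 and blocks every backdoor path.
No other singleton works — e.g. {Z2} leaves P1 open — so {Z3} is the unique smallest valid adjustment set.

{Z3}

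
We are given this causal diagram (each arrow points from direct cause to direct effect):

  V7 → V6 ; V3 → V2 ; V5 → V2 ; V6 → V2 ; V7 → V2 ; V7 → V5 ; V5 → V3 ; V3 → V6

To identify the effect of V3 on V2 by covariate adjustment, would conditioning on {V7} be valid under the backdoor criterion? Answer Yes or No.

Backdoor paths from V3 to V2 (paths whose first edge points into V3):
  P1: V3 <- V5 <- V7 -> V6 -> V2
  P2: V3 <- V5 <- V7 -> V2
  P3: V3 <- V5 -> V2
Condition 1 (no descendant of V3 in the set): holds — descendants of V3 are {V2, V6}; none are in {V7}.
Condition 2 (every backdoor path blocked by {V7}):
  P1: blocked at fork node V7 ∈ conditioning set.
  P2: blocked at fork node V7 ∈ conditioning set.
  P3: open — no interior node is in the conditioning set.
{V7} does not satisfy the backdoor criterion.

No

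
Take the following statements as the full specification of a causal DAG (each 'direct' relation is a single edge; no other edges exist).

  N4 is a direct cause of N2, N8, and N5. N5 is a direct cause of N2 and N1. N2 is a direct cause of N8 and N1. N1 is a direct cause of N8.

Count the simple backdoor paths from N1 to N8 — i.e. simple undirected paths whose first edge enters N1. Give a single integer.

A backdoor path from N1 to N8 is any simple undirected path whose first edge points into N1 (i.e. leaves N1 via a parent).
Parents of N1: {N2, N5}.
Enumerating:
  P1: N1 <- N5 <- N4 -> N2 -> N8
  P2: N1 <- N5 <- N4 -> N8
  P3: N1 <- N5 -> N2 <- N4 -> N8
  P4: N1 <- N5 -> N2 -> N8
  P5: N1 <- N2 <- N4 -> N8
  P6: N1 <- N2 <- N5 <- N4 -> N8
  P7: N1 <- N2 -> N8
That exhausts the simple backdoor paths. Count: 7.

7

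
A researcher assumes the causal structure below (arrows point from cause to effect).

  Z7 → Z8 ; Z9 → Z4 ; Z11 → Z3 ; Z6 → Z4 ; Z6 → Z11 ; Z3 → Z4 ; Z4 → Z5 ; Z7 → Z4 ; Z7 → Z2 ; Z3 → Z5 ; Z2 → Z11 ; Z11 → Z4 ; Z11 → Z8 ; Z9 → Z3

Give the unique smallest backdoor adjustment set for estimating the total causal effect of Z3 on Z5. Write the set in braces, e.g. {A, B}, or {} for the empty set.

{Z11, Z9}

Variables eligible for adjustment (non-descendants of Z3, excluding Z3 and Z5): {Z11, Z2, Z6, Z7, Z8, Z9}.
Backdoor paths from Z3 to Z5:
  P1: Z3 <- Z9 -> Z4 -> Z5
  P2: Z3 <- Z11 <- Z6 -> Z4 -> Z5
  P3: Z3 <- Z11 <- Z2 <- Z7 -> Z4 -> Z5
  P4: Z3 <- Z11 -> Z4 -> Z5
  P5: Z3 <- Z11 -> Z8 <- Z7 -> Z4 -> Z5
The empty set is not sufficient: P1 (Z3 <- Z9 -> Z4 -> Z5) has no collider blocking it and no conditioned non-collider, so it is open.
Try {Z11, Z9}:
  P1: blocked at fork node Z9 ∈ conditioning set.
  P2: blocked at chain node Z11 ∈ conditioning set.
  P3: blocked at chain node Z11 ∈ conditioning set.
  P4: blocked at fork node Z11 ∈ conditioning set.
  P5: blocked at fork node Z11 ∈ conditioning set.
{Z11, Z9} contains no descendant of Z3 and blocks every backdoor path.
Every element of {Z11, Z9} is needed (dropping Z11 leaves P2 open; dropping Z9 leaves P1 open), so no proper subset is valid.
Among all size-2 subsets of the eligible variables, only {Z11, Z9} blocks every backdoor path, so it is the unique smallest valid adjustment set.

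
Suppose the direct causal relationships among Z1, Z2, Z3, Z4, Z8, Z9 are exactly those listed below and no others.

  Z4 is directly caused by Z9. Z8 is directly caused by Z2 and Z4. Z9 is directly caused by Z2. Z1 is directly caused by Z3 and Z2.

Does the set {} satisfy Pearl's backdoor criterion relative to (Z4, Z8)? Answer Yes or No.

No

Backdoor paths from Z4 to Z8 (paths whose first edge points into Z4):
  P1: Z4 <- Z9 <- Z2 -> Z8
Condition 1 (no descendant of Z4 in the set): holds — descendants of Z4 are {Z8}; none are in {}.
Condition 2 (every backdoor path blocked by {}):
  P1: open — no interior node is in the conditioning set.
{} does not satisfy the backdoor criterion.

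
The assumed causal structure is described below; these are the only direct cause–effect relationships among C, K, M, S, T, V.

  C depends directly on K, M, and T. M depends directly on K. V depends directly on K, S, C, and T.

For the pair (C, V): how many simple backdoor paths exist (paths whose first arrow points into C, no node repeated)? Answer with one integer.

3

A backdoor path from C to V is any simple undirected path whose first edge points into C (i.e. leaves C via a parent).
Parents of C: {K, M, T}.
Enumerating:
  P1: C <- K -> V
  P2: C <- T -> V
  P3: C <- M <- K -> V
That exhausts the simple backdoor paths. Count: 3.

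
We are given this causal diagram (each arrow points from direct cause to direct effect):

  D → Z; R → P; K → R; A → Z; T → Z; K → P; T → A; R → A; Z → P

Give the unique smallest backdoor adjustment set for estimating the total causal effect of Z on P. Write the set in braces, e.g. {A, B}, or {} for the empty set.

{R}

Variables eligible for adjustment (non-descendants of Z, excluding Z and P): {A, D, K, R, T}.
Backdoor paths from Z to P:
  P1: Z <- T -> A <- R <- K -> P
  P2: Z <- T -> A <- R -> P
  P3: Z <- A <- R <- K -> P
  P4: Z <- A <- R -> P
The empty set is not sufficient: P3 (Z <- A <- R <- K -> P) has no collider blocking it and no conditioned non-collider, so it is open.
Try {R}:
  P1: blocked at collider A (neither it nor any descendant is in the conditioning set).
  P2: blocked at collider A (neither it nor any descendant is in the conditioning set).
  P3: blocked at chain node R ∈ conditioning set.
  P4: blocked at fork node R ∈ conditioning set.
{R} contains no descendant of Z and blocks every backdoor path.
No other singleton works — e.g. {K} leaves P4 open — so {R} is the unique smallest valid adjustment set.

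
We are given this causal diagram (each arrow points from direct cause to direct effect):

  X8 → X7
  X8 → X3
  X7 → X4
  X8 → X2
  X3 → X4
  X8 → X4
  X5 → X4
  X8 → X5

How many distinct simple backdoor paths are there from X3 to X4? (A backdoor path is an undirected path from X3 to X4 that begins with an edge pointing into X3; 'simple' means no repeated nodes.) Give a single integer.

3

A backdoor path from X3 to X4 is any simple undirected path whose first edge points into X3 (i.e. leaves X3 via a parent).
Parents of X3: {X8}.
Enumerating:
  P1: X3 <- X8 -> X7 -> X4
  P2: X3 <- X8 -> X5 -> X4
  P3: X3 <- X8 -> X4
That exhausts the simple backdoor paths. Count: 3.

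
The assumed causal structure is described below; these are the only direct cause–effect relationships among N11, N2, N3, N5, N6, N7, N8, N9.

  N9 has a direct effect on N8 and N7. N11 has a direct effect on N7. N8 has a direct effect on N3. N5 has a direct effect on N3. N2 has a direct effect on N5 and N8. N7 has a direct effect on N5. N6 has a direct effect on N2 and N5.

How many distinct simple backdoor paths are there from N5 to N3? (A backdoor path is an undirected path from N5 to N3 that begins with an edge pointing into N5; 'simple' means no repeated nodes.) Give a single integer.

A backdoor path from N5 to N3 is any simple undirected path whose first edge points into N5 (i.e. leaves N5 via a parent).
Parents of N5: {N2, N6, N7}.
Enumerating:
  P1: N5 <- N6 -> N2 -> N8 -> N3
  P2: N5 <- N7 <- N9 -> N8 -> N3
  P3: N5 <- N2 -> N8 -> N3
That exhausts the simple backdoor paths. Count: 3.

3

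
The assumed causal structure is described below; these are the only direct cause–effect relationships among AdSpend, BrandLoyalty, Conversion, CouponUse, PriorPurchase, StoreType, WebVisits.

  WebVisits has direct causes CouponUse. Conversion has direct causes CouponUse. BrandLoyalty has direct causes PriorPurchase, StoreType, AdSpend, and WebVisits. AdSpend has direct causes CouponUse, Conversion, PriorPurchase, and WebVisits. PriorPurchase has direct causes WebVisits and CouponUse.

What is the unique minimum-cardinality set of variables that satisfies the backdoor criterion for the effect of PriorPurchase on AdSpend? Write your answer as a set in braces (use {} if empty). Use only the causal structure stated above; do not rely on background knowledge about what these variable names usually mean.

{CouponUse, WebVisits}

Variables eligible for adjustment (non-descendants of PriorPurchase, excluding PriorPurchase and AdSpend): {Conversion, CouponUse, StoreType, WebVisits}.
Backdoor paths from PriorPurchase to AdSpend:
  P1: PriorPurchase <- CouponUse -> WebVisits -> AdSpend
  P2: PriorPurchase <- CouponUse -> WebVisits -> BrandLoyalty <- AdSpend
  P3: PriorPurchase <- CouponUse -> Conversion -> AdSpend
  P4: PriorPurchase <- CouponUse -> AdSpend
  P5: PriorPurchase <- WebVisits <- CouponUse -> Conversion -> AdSpend
  P6: PriorPurchase <- WebVisits <- CouponUse -> AdSpend
  P7: PriorPurchase <- WebVisits -> AdSpend
  P8: PriorPurchase <- WebVisits -> BrandLoyalty <- AdSpend
The empty set is not sufficient: P1 (PriorPurchase <- CouponUse -> WebVisits -> AdSpend) has no collider blocking it and no conditioned non-collider, so it is open.
Try {CouponUse, WebVisits}:
  P1: blocked at fork node CouponUse ∈ conditioning set.
  P2: blocked at fork node CouponUse ∈ conditioning set.
  P3: blocked at fork node CouponUse ∈ conditioning set.
  P4: blocked at fork node CouponUse ∈ conditioning set.
  P5: blocked at chain node WebVisits ∈ conditioning set.
  P6: blocked at chain node WebVisits ∈ conditioning set.
  P7: blocked at fork node WebVisits ∈ conditioning set.
  P8: blocked at fork node WebVisits ∈ conditioning set.
{CouponUse, WebVisits} contains no descendant of PriorPurchase and blocks every backdoor path.
Every element of {CouponUse, WebVisits} is needed (dropping CouponUse leaves P3 open; dropping WebVisits leaves P7 open), so no proper subset is valid.
Among all size-2 subsets of the eligible variables, only {CouponUse, WebVisits} blocks every backdoor path, so it is the unique smallest valid adjustment set.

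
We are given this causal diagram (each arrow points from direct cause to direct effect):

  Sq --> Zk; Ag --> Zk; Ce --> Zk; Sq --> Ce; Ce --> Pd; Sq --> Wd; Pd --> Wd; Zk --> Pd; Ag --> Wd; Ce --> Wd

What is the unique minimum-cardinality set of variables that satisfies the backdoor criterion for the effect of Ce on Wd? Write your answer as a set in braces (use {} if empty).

{Sq}

Variables eligible for adjustment (non-descendants of Ce, excluding Ce and Wd): {Ag, Sq}.
Backdoor paths from Ce to Wd:
  P1: Ce <- Sq -> Zk <- Ag -> Wd
  P2: Ce <- Sq -> Zk -> Pd -> Wd
  P3: Ce <- Sq -> Wd
The empty set is not sufficient: P2 (Ce <- Sq -> Zk -> Pd -> Wd) has no collider blocking it and no conditioned non-collider, so it is open.
Try {Sq}:
  P1: blocked at fork node Sq ∈ conditioning set.
  P2: blocked at fork node Sq ∈ conditioning set.
  P3: blocked at fork node Sq ∈ conditioning set.
{Sq} contains no descendant of Ce and blocks every backdoor path.
No other singleton works — e.g. {Ag} leaves P2 open — so {Sq} is the unique smallest valid adjustment set.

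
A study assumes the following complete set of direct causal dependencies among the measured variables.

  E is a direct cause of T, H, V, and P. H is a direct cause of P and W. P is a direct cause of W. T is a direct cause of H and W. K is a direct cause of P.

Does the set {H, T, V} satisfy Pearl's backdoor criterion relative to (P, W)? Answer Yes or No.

Yes

Backdoor paths from P to W (paths whose first edge points into P):
  P1: P <- E -> T -> H -> W
  P2: P <- E -> T -> W
  P3: P <- E -> H <- T -> W
  P4: P <- E -> H -> W
  P5: P <- H <- E -> T -> W
  P6: P <- H <- T -> W
  P7: P <- H -> W
Condition 1 (no descendant of P in the set): holds — descendants of P are {W}; none are in {H, T, V}.
Condition 2 (every backdoor path blocked by {H, T, V}):
  P1: blocked at chain node T ∈ conditioning set.
  P2: blocked at chain node T ∈ conditioning set.
  P3: blocked at fork node T ∈ conditioning set.
  P4: blocked at chain node H ∈ conditioning set.
  P5: blocked at chain node H ∈ conditioning set.
  P6: blocked at chain node H ∈ conditioning set.
  P7: blocked at fork node H ∈ conditioning set.
{H, T, V} satisfies the backdoor criterion.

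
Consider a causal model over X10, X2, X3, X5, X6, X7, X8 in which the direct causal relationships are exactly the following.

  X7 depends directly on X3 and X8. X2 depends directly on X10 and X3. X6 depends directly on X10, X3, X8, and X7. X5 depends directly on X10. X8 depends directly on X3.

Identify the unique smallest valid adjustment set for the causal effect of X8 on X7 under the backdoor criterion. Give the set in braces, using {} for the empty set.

Variables eligible for adjustment (non-descendants of X8, excluding X8 and X7): {X10, X2, X3, X5}.
Backdoor paths from X8 to X7:
  P1: X8 <- X3 -> X2 <- X10 -> X6 <- X7
  P2: X8 <- X3 -> X7
  P3: X8 <- X3 -> X6 <- X7
The empty set is not sufficient: P2 (X8 <- X3 -> X7) has no collider blocking it and no conditioned non-collider, so it is open.
Try {X3}:
  P1: blocked at fork node X3 ∈ conditioning set.
  P2: blocked at fork node X3 ∈ conditioning set.
  P3: blocked at fork node X3 ∈ conditioning set.
{X3} contains no descendant of X8 and blocks every backdoor path.
No other singleton works — e.g. {X10} leaves P2 open — so {X3} is the unique smallest valid adjustment set.

{X3}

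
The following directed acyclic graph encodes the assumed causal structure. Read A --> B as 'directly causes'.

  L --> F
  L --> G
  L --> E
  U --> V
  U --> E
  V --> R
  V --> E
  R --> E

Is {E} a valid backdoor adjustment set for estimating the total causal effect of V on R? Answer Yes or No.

Backdoor paths from V to R (paths whose first edge points into V):
  P1: V <- U -> E <- R
Condition 1 (no descendant of V in the set): FAILS — E is a descendant of V.
Condition 2 (every backdoor path blocked by {E}):
  P1: open — collider(s) E are conditioned on (or have a conditioned descendant) and no non-collider on the path is in the set.
{E} does not satisfy the backdoor criterion.

No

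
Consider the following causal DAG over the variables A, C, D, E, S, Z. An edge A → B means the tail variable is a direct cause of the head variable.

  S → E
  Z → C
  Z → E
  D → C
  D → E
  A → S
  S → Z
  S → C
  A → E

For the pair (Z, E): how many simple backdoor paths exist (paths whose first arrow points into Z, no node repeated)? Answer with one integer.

A backdoor path from Z to E is any simple undirected path whose first edge points into Z (i.e. leaves Z via a parent).
Parents of Z: {S}.
Enumerating:
  P1: Z <- S <- A -> E
  P2: Z <- S -> C <- D -> E
  P3: Z <- S -> E
That exhausts the simple backdoor paths. Count: 3.

3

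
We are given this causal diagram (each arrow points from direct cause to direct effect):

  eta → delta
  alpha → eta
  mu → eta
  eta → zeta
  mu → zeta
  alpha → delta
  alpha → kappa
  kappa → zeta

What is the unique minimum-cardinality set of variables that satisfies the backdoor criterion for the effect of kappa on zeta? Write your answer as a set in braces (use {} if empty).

{alpha}

Variables eligible for adjustment (non-descendants of kappa, excluding kappa and zeta): {alpha, delta, eta, mu}.
Backdoor paths from kappa to zeta:
  P1: kappa <- alpha -> eta <- mu -> zeta
  P2: kappa <- alpha -> eta -> zeta
  P3: kappa <- alpha -> delta <- eta <- mu -> zeta
  P4: kappa <- alpha -> delta <- eta -> zeta
The empty set is not sufficient: P2 (kappa <- alpha -> eta -> zeta) has no collider blocking it and no conditioned non-collider, so it is open.
Try {alpha}:
  P1: blocked at fork node alpha ∈ conditioning set.
  P2: blocked at fork node alpha ∈ conditioning set.
  P3: blocked at fork node alpha ∈ conditioning set.
  P4: blocked at fork node alpha ∈ conditioning set.
{alpha} contains no descendant of kappa and blocks every backdoor path.
No other singleton works — e.g. {mu} leaves P2 open — so {alpha} is the unique smallest valid adjustment set.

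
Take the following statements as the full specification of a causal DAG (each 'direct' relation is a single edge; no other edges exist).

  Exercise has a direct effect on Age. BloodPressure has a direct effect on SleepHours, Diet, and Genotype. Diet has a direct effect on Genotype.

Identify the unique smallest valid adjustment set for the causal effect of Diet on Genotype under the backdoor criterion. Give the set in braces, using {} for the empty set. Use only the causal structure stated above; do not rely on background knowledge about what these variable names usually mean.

Variables eligible for adjustment (non-descendants of Diet, excluding Diet and Genotype): {Age, BloodPressure, Exercise, SleepHours}.
Backdoor paths from Diet to Genotype:
  P1: Diet <- BloodPressure -> Genotype
The empty set is not sufficient: P1 (Diet <- BloodPressure -> Genotype) has no collider blocking it and no conditioned non-collider, so it is open.
Try {BloodPressure}:
  P1: blocked at fork node BloodPressure ∈ conditioning set.
{BloodPressure} contains no descendant of Diet and blocks every backdoor path.
No other singleton works — e.g. {Exercise} leaves P1 open — so {BloodPressure} is the unique smallest valid adjustment set.

{BloodPressure}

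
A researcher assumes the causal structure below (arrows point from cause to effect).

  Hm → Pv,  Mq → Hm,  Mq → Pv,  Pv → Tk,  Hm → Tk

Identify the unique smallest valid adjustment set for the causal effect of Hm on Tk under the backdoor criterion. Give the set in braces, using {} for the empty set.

Variables eligible for adjustment (non-descendants of Hm, excluding Hm and Tk): {Mq}.
Backdoor paths from Hm to Tk:
  P1: Hm <- Mq -> Pv -> Tk
The empty set is not sufficient: P1 (Hm <- Mq -> Pv -> Tk) has no collider blocking it and no conditioned non-collider, so it is open.
Try {Mq}:
  P1: blocked at fork node Mq ∈ conditioning set.
{Mq} contains no descendant of Hm and blocks every backdoor path.
{Mq} is the unique smallest valid adjustment set.

{Mq}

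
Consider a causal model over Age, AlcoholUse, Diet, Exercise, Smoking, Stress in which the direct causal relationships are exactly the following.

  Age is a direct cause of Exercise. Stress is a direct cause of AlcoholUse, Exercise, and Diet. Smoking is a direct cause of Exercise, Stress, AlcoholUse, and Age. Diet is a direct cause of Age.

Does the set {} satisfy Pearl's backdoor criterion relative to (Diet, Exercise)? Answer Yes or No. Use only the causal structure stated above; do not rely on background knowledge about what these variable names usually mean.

Backdoor paths from Diet to Exercise (paths whose first edge points into Diet):
  P1: Diet <- Stress <- Smoking -> Age -> Exercise
  P2: Diet <- Stress <- Smoking -> Exercise
  P3: Diet <- Stress -> AlcoholUse <- Smoking -> Age -> Exercise
  P4: Diet <- Stress -> AlcoholUse <- Smoking -> Exercise
  P5: Diet <- Stress -> Exercise
Condition 1 (no descendant of Diet in the set): holds — descendants of Diet are {Age, Exercise}; none are in {}.
Condition 2 (every backdoor path blocked by {}):
  P1: open — no interior node is in the conditioning set.
  P2: open — no interior node is in the conditioning set.
  P3: blocked at collider AlcoholUse (neither it nor any descendant is in the conditioning set).
  P4: blocked at collider AlcoholUse (neither it nor any descendant is in the conditioning set).
  P5: open — no interior node is in the conditioning set.
{} does not satisfy the backdoor criterion.

No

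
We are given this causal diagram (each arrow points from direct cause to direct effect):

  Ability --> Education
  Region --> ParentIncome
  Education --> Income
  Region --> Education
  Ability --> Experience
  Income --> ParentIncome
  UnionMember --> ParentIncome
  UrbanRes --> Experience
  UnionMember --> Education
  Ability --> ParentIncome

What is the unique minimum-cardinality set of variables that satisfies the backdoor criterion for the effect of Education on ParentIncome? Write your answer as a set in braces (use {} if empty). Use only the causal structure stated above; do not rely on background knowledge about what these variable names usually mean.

{Ability, Region, UnionMember}

Variables eligible for adjustment (non-descendants of Education, excluding Education and ParentIncome): {Ability, Experience, Region, UnionMember, UrbanRes}.
Backdoor paths from Education to ParentIncome:
  P1: Education <- UnionMember -> ParentIncome
  P2: Education <- Region -> ParentIncome
  P3: Education <- Ability -> ParentIncome
The empty set is not sufficient: P1 (Education <- UnionMember -> ParentIncome) has no collider blocking it and no conditioned non-collider, so it is open.
Try {Ability, Region, UnionMember}:
  P1: blocked at fork node UnionMember ∈ conditioning set.
  P2: blocked at fork node Region ∈ conditioning set.
  P3: blocked at fork node Ability ∈ conditioning set.
{Ability, Region, UnionMember} contains no descendant of Education and blocks every backdoor path.
Every element of {Ability, Region, UnionMember} is needed (dropping Ability leaves P3 open; dropping Region leaves P2 open; dropping UnionMember leaves P1 open), so no proper subset is valid.
Among all size-3 subsets of the eligible variables, only {Ability, Region, UnionMember} blocks every backdoor path, so it is the unique smallest valid adjustment set.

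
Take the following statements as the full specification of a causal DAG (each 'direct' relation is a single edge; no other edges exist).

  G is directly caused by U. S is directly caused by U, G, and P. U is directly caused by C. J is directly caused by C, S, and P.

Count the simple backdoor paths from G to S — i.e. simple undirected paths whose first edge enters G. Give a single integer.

3

A backdoor path from G to S is any simple undirected path whose first edge points into G (i.e. leaves G via a parent).
Parents of G: {U}.
Enumerating:
  P1: G <- U <- C -> J <- P -> S
  P2: G <- U <- C -> J <- S
  P3: G <- U -> S
That exhausts the simple backdoor paths. Count: 3.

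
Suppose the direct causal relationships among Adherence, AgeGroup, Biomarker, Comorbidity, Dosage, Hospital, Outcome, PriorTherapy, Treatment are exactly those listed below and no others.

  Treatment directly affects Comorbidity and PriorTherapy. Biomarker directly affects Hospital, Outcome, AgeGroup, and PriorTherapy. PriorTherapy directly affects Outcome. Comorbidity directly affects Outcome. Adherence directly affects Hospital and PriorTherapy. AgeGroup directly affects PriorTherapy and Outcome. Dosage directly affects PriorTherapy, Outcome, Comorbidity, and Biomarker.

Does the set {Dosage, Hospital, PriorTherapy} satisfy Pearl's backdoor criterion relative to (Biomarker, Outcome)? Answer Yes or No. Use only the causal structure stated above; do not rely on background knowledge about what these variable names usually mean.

No

Backdoor paths from Biomarker to Outcome (paths whose first edge points into Biomarker):
  P1: Biomarker <- Dosage -> PriorTherapy <- Treatment -> Comorbidity -> Outcome
  P2: Biomarker <- Dosage -> PriorTherapy <- AgeGroup -> Outcome
  P3: Biomarker <- Dosage -> PriorTherapy -> Outcome
  P4: Biomarker <- Dosage -> Comorbidity <- Treatment -> PriorTherapy <- AgeGroup -> Outcome
  P5: Biomarker <- Dosage -> Comorbidity <- Treatment -> PriorTherapy -> Outcome
  P6: Biomarker <- Dosage -> Comorbidity -> Outcome
  P7: Biomarker <- Dosage -> Outcome
Condition 1 (no descendant of Biomarker in the set): FAILS — Hospital and PriorTherapy are descendants of Biomarker.
Condition 2 (every backdoor path blocked by {Dosage, Hospital, PriorTherapy}):
  P1: blocked at fork node Dosage ∈ conditioning set.
  P2: blocked at fork node Dosage ∈ conditioning set.
  P3: blocked at fork node Dosage ∈ conditioning set.
  P4: blocked at fork node Dosage ∈ conditioning set.
  P5: blocked at fork node Dosage ∈ conditioning set.
  P6: blocked at fork node Dosage ∈ conditioning set.
  P7: blocked at fork node Dosage ∈ conditioning set.
{Dosage, Hospital, PriorTherapy} does not satisfy the backdoor criterion.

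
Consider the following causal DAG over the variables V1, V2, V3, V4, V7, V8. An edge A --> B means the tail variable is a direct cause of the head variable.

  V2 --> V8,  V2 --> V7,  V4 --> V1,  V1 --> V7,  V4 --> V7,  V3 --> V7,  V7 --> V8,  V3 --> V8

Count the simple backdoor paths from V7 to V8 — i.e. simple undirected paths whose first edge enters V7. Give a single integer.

A backdoor path from V7 to V8 is any simple undirected path whose first edge points into V7 (i.e. leaves V7 via a parent).
Parents of V7: {V1, V2, V3, V4}.
Enumerating:
  P1: V7 <- V2 -> V8
  P2: V7 <- V3 -> V8
That exhausts the simple backdoor paths. Count: 2.

2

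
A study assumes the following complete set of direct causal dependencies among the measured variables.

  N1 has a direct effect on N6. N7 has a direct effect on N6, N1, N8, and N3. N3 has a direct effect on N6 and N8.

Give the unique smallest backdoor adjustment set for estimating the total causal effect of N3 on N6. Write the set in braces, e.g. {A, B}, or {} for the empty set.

Variables eligible for adjustment (non-descendants of N3, excluding N3 and N6): {N1, N7}.
Backdoor paths from N3 to N6:
  P1: N3 <- N7 -> N1 -> N6
  P2: N3 <- N7 -> N6
The empty set is not sufficient: P1 (N3 <- N7 -> N1 -> N6) has no collider blocking it and no conditioned non-collider, so it is open.
Try {N7}:
  P1: blocked at fork node N7 ∈ conditioning set.
  P2: blocked at fork node N7 ∈ conditioning set.
{N7} contains no descendant of N3 and blocks every backdoor path.
No other singleton works — e.g. {N1} leaves P2 open — so {N7} is the unique smallest valid adjustment set.

{N7}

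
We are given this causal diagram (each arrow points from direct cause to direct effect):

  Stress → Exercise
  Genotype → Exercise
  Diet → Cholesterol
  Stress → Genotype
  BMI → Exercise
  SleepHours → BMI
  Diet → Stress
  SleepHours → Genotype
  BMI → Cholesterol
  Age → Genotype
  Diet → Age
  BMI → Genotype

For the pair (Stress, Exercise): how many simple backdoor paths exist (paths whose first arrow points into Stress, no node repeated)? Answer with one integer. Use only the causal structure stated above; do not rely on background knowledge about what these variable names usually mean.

A backdoor path from Stress to Exercise is any simple undirected path whose first edge points into Stress (i.e. leaves Stress via a parent).
Parents of Stress: {Diet}.
Enumerating:
  P1: Stress <- Diet -> Age -> Genotype <- SleepHours -> BMI -> Exercise
  P2: Stress <- Diet -> Age -> Genotype <- BMI -> Exercise
  P3: Stress <- Diet -> Age -> Genotype -> Exercise
  P4: Stress <- Diet -> Cholesterol <- BMI <- SleepHours -> Genotype -> Exercise
  P5: Stress <- Diet -> Cholesterol <- BMI -> Genotype -> Exercise
  P6: Stress <- Diet -> Cholesterol <- BMI -> Exercise
That exhausts the simple backdoor paths. Count: 6.

6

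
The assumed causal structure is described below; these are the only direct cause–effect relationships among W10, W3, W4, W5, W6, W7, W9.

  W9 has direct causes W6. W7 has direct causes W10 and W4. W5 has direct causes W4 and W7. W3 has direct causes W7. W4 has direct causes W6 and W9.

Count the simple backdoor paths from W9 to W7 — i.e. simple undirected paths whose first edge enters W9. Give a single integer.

A backdoor path from W9 to W7 is any simple undirected path whose first edge points into W9 (i.e. leaves W9 via a parent).
Parents of W9: {W6}.
Enumerating:
  P1: W9 <- W6 -> W4 -> W7
  P2: W9 <- W6 -> W4 -> W5 <- W7
That exhausts the simple backdoor paths. Count: 2.

2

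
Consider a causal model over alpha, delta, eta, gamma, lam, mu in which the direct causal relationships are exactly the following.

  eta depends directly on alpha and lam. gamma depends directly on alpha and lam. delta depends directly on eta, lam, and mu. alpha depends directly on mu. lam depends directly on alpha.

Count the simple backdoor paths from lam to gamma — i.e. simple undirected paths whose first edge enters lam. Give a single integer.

1

A backdoor path from lam to gamma is any simple undirected path whose first edge points into lam (i.e. leaves lam via a parent).
Parents of lam: {alpha}.
Enumerating:
  P1: lam <- alpha -> gamma
That exhausts the simple backdoor paths. Count: 1.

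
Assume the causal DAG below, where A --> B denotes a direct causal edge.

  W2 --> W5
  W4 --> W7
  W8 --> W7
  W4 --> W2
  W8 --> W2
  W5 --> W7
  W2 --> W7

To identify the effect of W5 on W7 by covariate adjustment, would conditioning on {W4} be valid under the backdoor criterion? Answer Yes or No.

Backdoor paths from W5 to W7 (paths whose first edge points into W5):
  P1: W5 <- W2 <- W8 -> W7
  P2: W5 <- W2 <- W4 -> W7
  P3: W5 <- W2 -> W7
Condition 1 (no descendant of W5 in the set): holds — descendants of W5 are {W7}; none are in {W4}.
Condition 2 (every backdoor path blocked by {W4}):
  P1: open — no interior node is in the conditioning set.
  P2: blocked at fork node W4 ∈ conditioning set.
  P3: open — no interior node is in the conditioning set.
{W4} does not satisfy the backdoor criterion.

No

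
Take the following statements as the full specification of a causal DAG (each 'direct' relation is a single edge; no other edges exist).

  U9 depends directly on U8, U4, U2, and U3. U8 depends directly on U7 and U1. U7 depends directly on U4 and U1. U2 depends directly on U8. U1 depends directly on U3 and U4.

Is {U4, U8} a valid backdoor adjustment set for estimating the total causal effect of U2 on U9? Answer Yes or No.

Backdoor paths from U2 to U9 (paths whose first edge points into U2):
  P1: U2 <- U8 <- U1 <- U4 -> U9
  P2: U2 <- U8 <- U1 <- U3 -> U9
  P3: U2 <- U8 <- U1 -> U7 <- U4 -> U9
  P4: U2 <- U8 <- U7 <- U4 -> U1 <- U3 -> U9
  P5: U2 <- U8 <- U7 <- U4 -> U9
  P6: U2 <- U8 <- U7 <- U1 <- U4 -> U9
  P7: U2 <- U8 <- U7 <- U1 <- U3 -> U9
  P8: U2 <- U8 -> U9
Condition 1 (no descendant of U2 in the set): holds — descendants of U2 are {U9}; none are in {U4, U8}.
Condition 2 (every backdoor path blocked by {U4, U8}):
  P1: blocked at chain node U8 ∈ conditioning set.
  P2: blocked at chain node U8 ∈ conditioning set.
  P3: blocked at chain node U8 ∈ conditioning set.
  P4: blocked at chain node U8 ∈ conditioning set.
  P5: blocked at chain node U8 ∈ conditioning set.
  P6: blocked at chain node U8 ∈ conditioning set.
  P7: blocked at chain node U8 ∈ conditioning set.
  P8: blocked at fork node U8 ∈ conditioning set.
{U4, U8} satisfies the backdoor criterion.

Yes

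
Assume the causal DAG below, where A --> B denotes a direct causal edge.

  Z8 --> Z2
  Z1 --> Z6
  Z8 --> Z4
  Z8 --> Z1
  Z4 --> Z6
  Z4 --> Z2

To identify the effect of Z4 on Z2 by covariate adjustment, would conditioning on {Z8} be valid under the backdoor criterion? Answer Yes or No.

Backdoor paths from Z4 to Z2 (paths whose first edge points into Z4):
  P1: Z4 <- Z8 -> Z2
Condition 1 (no descendant of Z4 in the set): holds — descendants of Z4 are {Z2, Z6}; none are in {Z8}.
Condition 2 (every backdoor path blocked by {Z8}):
  P1: blocked at fork node Z8 ∈ conditioning set.
{Z8} satisfies the backdoor criterion.

Yes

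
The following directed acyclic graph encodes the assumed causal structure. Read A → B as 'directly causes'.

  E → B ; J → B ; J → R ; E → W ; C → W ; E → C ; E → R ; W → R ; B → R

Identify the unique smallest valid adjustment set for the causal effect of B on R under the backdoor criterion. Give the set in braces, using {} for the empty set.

Variables eligible for adjustment (non-descendants of B, excluding B and R): {C, E, J, W}.
Backdoor paths from B to R:
  P1: B <- J -> R
  P2: B <- E -> C -> W -> R
  P3: B <- E -> W -> R
  P4: B <- E -> R
The empty set is not sufficient: P1 (B <- J -> R) has no collider blocking it and no conditioned non-collider, so it is open.
Try {E, J}:
  P1: blocked at fork node J ∈ conditioning set.
  P2: blocked at fork node E ∈ conditioning set.
  P3: blocked at fork node E ∈ conditioning set.
  P4: blocked at fork node E ∈ conditioning set.
{E, J} contains no descendant of B and blocks every backdoor path.
Every element of {E, J} is needed (dropping E leaves P2 open; dropping J leaves P1 open), so no proper subset is valid.
Among all size-2 subsets of the eligible variables, only {E, J} blocks every backdoor path, so it is the unique smallest valid adjustment set.

{E, J}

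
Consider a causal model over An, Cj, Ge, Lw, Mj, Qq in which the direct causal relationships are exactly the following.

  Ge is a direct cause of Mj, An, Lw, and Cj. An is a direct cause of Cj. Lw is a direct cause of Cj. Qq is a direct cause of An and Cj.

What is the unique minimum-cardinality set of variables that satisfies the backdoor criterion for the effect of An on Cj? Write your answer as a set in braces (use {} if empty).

Variables eligible for adjustment (non-descendants of An, excluding An and Cj): {Ge, Lw, Mj, Qq}.
Backdoor paths from An to Cj:
  P1: An <- Ge -> Lw -> Cj
  P2: An <- Ge -> Cj
  P3: An <- Qq -> Cj
The empty set is not sufficient: P1 (An <- Ge -> Lw -> Cj) has no collider blocking it and no conditioned non-collider, so it is open.
Try {Ge, Qq}:
  P1: blocked at fork node Ge ∈ conditioning set.
  P2: blocked at fork node Ge ∈ conditioning set.
  P3: blocked at fork node Qq ∈ conditioning set.
{Ge, Qq} contains no descendant of An and blocks every backdoor path.
Every element of {Ge, Qq} is needed (dropping Ge leaves P1 open; dropping Qq leaves P3 open), so no proper subset is valid.
Among all size-2 subsets of the eligible variables, only {Ge, Qq} blocks every backdoor path, so it is the unique smallest valid adjustment set.

{Ge, Qq}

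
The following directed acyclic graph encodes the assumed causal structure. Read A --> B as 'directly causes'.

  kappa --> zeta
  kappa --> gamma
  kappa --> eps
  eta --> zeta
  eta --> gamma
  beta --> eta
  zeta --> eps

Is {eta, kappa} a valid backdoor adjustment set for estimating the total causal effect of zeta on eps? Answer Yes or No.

Backdoor paths from zeta to eps (paths whose first edge points into zeta):
  P1: zeta <- kappa -> eps
  P2: zeta <- eta -> gamma <- kappa -> eps
Condition 1 (no descendant of zeta in the set): holds — descendants of zeta are {eps}; none are in {eta, kappa}.
Condition 2 (every backdoor path blocked by {eta, kappa}):
  P1: blocked at fork node kappa ∈ conditioning set.
  P2: blocked at fork node eta ∈ conditioning set.
{eta, kappa} satisfies the backdoor criterion.

Yes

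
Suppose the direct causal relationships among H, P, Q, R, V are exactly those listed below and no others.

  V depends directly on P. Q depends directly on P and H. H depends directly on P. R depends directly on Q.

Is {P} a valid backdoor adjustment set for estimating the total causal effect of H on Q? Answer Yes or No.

Yes

Backdoor paths from H to Q (paths whose first edge points into H):
  P1: H <- P -> Q
Condition 1 (no descendant of H in the set): holds — descendants of H are {Q, R}; none are in {P}.
Condition 2 (every backdoor path blocked by {P}):
  P1: blocked at fork node P ∈ conditioning set.
{P} satisfies the backdoor criterion.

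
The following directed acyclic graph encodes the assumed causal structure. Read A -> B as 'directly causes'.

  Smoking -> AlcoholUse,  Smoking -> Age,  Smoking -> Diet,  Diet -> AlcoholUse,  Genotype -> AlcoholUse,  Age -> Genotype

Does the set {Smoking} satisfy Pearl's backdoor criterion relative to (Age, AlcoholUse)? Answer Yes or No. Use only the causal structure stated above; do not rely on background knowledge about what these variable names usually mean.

Backdoor paths from Age to AlcoholUse (paths whose first edge points into Age):
  P1: Age <- Smoking -> Diet -> AlcoholUse
  P2: Age <- Smoking -> AlcoholUse
Condition 1 (no descendant of Age in the set): holds — descendants of Age are {AlcoholUse, Genotype}; none are in {Smoking}.
Condition 2 (every backdoor path blocked by {Smoking}):
  P1: blocked at fork node Smoking ∈ conditioning set.
  P2: blocked at fork node Smoking ∈ conditioning set.
{Smoking} satisfies the backdoor criterion.

Yes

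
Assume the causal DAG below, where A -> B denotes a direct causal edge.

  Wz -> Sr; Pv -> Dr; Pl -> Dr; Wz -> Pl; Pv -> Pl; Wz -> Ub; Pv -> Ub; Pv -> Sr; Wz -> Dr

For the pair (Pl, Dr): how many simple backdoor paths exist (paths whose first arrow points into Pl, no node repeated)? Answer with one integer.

6

A backdoor path from Pl to Dr is any simple undirected path whose first edge points into Pl (i.e. leaves Pl via a parent).
Parents of Pl: {Pv, Wz}.
Enumerating:
  P1: Pl <- Wz -> Sr <- Pv -> Dr
  P2: Pl <- Wz -> Ub <- Pv -> Dr
  P3: Pl <- Wz -> Dr
  P4: Pl <- Pv -> Sr <- Wz -> Dr
  P5: Pl <- Pv -> Ub <- Wz -> Dr
  P6: Pl <- Pv -> Dr
That exhausts the simple backdoor paths. Count: 6.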